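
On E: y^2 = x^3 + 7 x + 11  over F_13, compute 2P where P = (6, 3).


Doubling: s = (3 x1^2 + a) / (2 y1)
s = (3*6^2 + 7) / (2*3) mod 13 = 4
x3 = s^2 - 2 x1 mod 13 = 4^2 - 2*6 = 4
y3 = s (x1 - x3) - y1 mod 13 = 4 * (6 - 4) - 3 = 5

2P = (4, 5)


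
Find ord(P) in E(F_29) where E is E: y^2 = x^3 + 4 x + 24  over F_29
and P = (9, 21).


Compute successive multiples of P until we hit O:
  1P = (9, 21)
  2P = (24, 13)
  3P = (20, 10)
  4P = (1, 0)
  5P = (20, 19)
  6P = (24, 16)
  7P = (9, 8)
  8P = O

ord(P) = 8


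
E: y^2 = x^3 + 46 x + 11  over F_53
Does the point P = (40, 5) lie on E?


Check whether y^2 = x^3 + 46 x + 11 (mod 53) for (x, y) = (40, 5).
LHS: y^2 = 5^2 mod 53 = 25
RHS: x^3 + 46 x + 11 = 40^3 + 46*40 + 11 mod 53 = 25
LHS = RHS

Yes, on the curve


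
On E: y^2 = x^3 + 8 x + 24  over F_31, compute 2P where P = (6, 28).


k = 2 = 10_2 (binary, LSB first: 01)
Double-and-add from P = (6, 28):
  bit 0 = 0: acc unchanged = O
  bit 1 = 1: acc = O + (7, 12) = (7, 12)

2P = (7, 12)


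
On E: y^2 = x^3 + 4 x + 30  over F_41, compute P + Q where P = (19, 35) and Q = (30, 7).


P != Q, so use the chord formula.
s = (y2 - y1) / (x2 - x1) = (13) / (11) mod 41 = 31
x3 = s^2 - x1 - x2 mod 41 = 31^2 - 19 - 30 = 10
y3 = s (x1 - x3) - y1 mod 41 = 31 * (19 - 10) - 35 = 39

P + Q = (10, 39)


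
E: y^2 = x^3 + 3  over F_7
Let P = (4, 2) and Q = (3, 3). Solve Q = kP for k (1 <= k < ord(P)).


Enumerate multiples of P until we hit Q = (3, 3):
  1P = (4, 2)
  2P = (3, 3)
Match found at i = 2.

k = 2


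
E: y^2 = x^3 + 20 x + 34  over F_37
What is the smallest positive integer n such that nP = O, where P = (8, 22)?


Compute successive multiples of P until we hit O:
  1P = (8, 22)
  2P = (17, 12)
  3P = (21, 13)
  4P = (33, 1)
  5P = (6, 0)
  6P = (33, 36)
  7P = (21, 24)
  8P = (17, 25)
  ... (continuing to 10P)
  10P = O

ord(P) = 10


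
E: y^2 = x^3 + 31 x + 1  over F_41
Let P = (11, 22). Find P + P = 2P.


Doubling: s = (3 x1^2 + a) / (2 y1)
s = (3*11^2 + 31) / (2*22) mod 41 = 22
x3 = s^2 - 2 x1 mod 41 = 22^2 - 2*11 = 11
y3 = s (x1 - x3) - y1 mod 41 = 22 * (11 - 11) - 22 = 19

2P = (11, 19)


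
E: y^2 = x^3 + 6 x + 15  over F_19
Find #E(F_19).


For each x in F_19, count y with y^2 = x^3 + 6 x + 15 mod 19:
  x = 2: RHS = 16, y in [4, 15]  -> 2 point(s)
  x = 6: RHS = 1, y in [1, 18]  -> 2 point(s)
  x = 7: RHS = 1, y in [1, 18]  -> 2 point(s)
  x = 8: RHS = 5, y in [9, 10]  -> 2 point(s)
  x = 9: RHS = 0, y in [0]  -> 1 point(s)
  x = 10: RHS = 11, y in [7, 12]  -> 2 point(s)
  x = 11: RHS = 6, y in [5, 14]  -> 2 point(s)
Affine points: 13. Add the point at infinity: total = 14.

#E(F_19) = 14


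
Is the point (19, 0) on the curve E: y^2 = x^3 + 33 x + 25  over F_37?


Check whether y^2 = x^3 + 33 x + 25 (mod 37) for (x, y) = (19, 0).
LHS: y^2 = 0^2 mod 37 = 0
RHS: x^3 + 33 x + 25 = 19^3 + 33*19 + 25 mod 37 = 0
LHS = RHS

Yes, on the curve


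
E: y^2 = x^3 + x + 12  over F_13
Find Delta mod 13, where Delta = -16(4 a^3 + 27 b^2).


4 a^3 + 27 b^2 = 4*1^3 + 27*12^2 = 4 + 3888 = 3892
Delta = -16 * (3892) = -62272
Delta mod 13 = 11

Delta = 11 (mod 13)


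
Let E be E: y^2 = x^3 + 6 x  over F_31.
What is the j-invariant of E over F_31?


Delta = -16(4 a^3 + 27 b^2) mod 31 = 2
-1728 * (4 a)^3 = -1728 * (4*6)^3 mod 31 = 15
j = 15 * 2^(-1) mod 31 = 23

j = 23 (mod 31)


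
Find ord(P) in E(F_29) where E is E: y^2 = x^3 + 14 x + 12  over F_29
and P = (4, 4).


Compute successive multiples of P until we hit O:
  1P = (4, 4)
  2P = (14, 20)
  3P = (24, 22)
  4P = (5, 27)
  5P = (27, 18)
  6P = (26, 28)
  7P = (22, 8)
  8P = (12, 20)
  ... (continuing to 29P)
  29P = O

ord(P) = 29


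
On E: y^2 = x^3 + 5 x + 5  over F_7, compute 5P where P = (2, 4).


k = 5 = 101_2 (binary, LSB first: 101)
Double-and-add from P = (2, 4):
  bit 0 = 1: acc = O + (2, 4) = (2, 4)
  bit 1 = 0: acc unchanged = (2, 4)
  bit 2 = 1: acc = (2, 4) + (1, 5) = (5, 6)

5P = (5, 6)


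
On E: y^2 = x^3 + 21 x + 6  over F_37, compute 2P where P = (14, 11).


Doubling: s = (3 x1^2 + a) / (2 y1)
s = (3*14^2 + 21) / (2*11) mod 37 = 26
x3 = s^2 - 2 x1 mod 37 = 26^2 - 2*14 = 19
y3 = s (x1 - x3) - y1 mod 37 = 26 * (14 - 19) - 11 = 7

2P = (19, 7)


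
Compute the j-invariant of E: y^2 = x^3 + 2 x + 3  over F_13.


Delta = -16(4 a^3 + 27 b^2) mod 13 = 7
-1728 * (4 a)^3 = -1728 * (4*2)^3 mod 13 = 5
j = 5 * 7^(-1) mod 13 = 10

j = 10 (mod 13)


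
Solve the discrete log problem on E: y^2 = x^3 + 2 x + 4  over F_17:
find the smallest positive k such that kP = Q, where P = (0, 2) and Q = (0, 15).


Enumerate multiples of P until we hit Q = (0, 15):
  1P = (0, 2)
  2P = (13, 0)
  3P = (0, 15)
Match found at i = 3.

k = 3


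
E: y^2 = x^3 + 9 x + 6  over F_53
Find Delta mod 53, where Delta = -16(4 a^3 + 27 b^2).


4 a^3 + 27 b^2 = 4*9^3 + 27*6^2 = 2916 + 972 = 3888
Delta = -16 * (3888) = -62208
Delta mod 53 = 14

Delta = 14 (mod 53)


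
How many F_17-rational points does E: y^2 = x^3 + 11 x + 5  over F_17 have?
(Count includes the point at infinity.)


For each x in F_17, count y with y^2 = x^3 + 11 x + 5 mod 17:
  x = 1: RHS = 0, y in [0]  -> 1 point(s)
  x = 2: RHS = 1, y in [1, 16]  -> 2 point(s)
  x = 5: RHS = 15, y in [7, 10]  -> 2 point(s)
  x = 6: RHS = 15, y in [7, 10]  -> 2 point(s)
  x = 7: RHS = 0, y in [0]  -> 1 point(s)
  x = 9: RHS = 0, y in [0]  -> 1 point(s)
  x = 13: RHS = 16, y in [4, 13]  -> 2 point(s)
  x = 14: RHS = 13, y in [8, 9]  -> 2 point(s)
  x = 15: RHS = 9, y in [3, 14]  -> 2 point(s)
Affine points: 15. Add the point at infinity: total = 16.

#E(F_17) = 16


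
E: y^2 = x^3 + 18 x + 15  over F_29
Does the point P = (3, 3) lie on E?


Check whether y^2 = x^3 + 18 x + 15 (mod 29) for (x, y) = (3, 3).
LHS: y^2 = 3^2 mod 29 = 9
RHS: x^3 + 18 x + 15 = 3^3 + 18*3 + 15 mod 29 = 9
LHS = RHS

Yes, on the curve


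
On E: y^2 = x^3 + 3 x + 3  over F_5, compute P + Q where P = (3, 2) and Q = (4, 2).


P != Q, so use the chord formula.
s = (y2 - y1) / (x2 - x1) = (0) / (1) mod 5 = 0
x3 = s^2 - x1 - x2 mod 5 = 0^2 - 3 - 4 = 3
y3 = s (x1 - x3) - y1 mod 5 = 0 * (3 - 3) - 2 = 3

P + Q = (3, 3)


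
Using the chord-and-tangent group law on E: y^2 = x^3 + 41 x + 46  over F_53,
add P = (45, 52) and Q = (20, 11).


P != Q, so use the chord formula.
s = (y2 - y1) / (x2 - x1) = (12) / (28) mod 53 = 8
x3 = s^2 - x1 - x2 mod 53 = 8^2 - 45 - 20 = 52
y3 = s (x1 - x3) - y1 mod 53 = 8 * (45 - 52) - 52 = 51

P + Q = (52, 51)


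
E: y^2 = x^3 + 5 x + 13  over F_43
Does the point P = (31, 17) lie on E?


Check whether y^2 = x^3 + 5 x + 13 (mod 43) for (x, y) = (31, 17).
LHS: y^2 = 17^2 mod 43 = 31
RHS: x^3 + 5 x + 13 = 31^3 + 5*31 + 13 mod 43 = 31
LHS = RHS

Yes, on the curve


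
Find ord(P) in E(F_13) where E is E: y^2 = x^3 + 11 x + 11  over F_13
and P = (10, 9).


Compute successive multiples of P until we hit O:
  1P = (10, 9)
  2P = (5, 3)
  3P = (1, 7)
  4P = (12, 5)
  5P = (8, 0)
  6P = (12, 8)
  7P = (1, 6)
  8P = (5, 10)
  ... (continuing to 10P)
  10P = O

ord(P) = 10


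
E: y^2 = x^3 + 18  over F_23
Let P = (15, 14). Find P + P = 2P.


Doubling: s = (3 x1^2 + a) / (2 y1)
s = (3*15^2 + 0) / (2*14) mod 23 = 20
x3 = s^2 - 2 x1 mod 23 = 20^2 - 2*15 = 2
y3 = s (x1 - x3) - y1 mod 23 = 20 * (15 - 2) - 14 = 16

2P = (2, 16)


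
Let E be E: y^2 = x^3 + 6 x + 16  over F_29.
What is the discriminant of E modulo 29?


4 a^3 + 27 b^2 = 4*6^3 + 27*16^2 = 864 + 6912 = 7776
Delta = -16 * (7776) = -124416
Delta mod 29 = 23

Delta = 23 (mod 29)


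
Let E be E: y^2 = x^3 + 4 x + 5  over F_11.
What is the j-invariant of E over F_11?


Delta = -16(4 a^3 + 27 b^2) mod 11 = 9
-1728 * (4 a)^3 = -1728 * (4*4)^3 mod 11 = 7
j = 7 * 9^(-1) mod 11 = 2

j = 2 (mod 11)


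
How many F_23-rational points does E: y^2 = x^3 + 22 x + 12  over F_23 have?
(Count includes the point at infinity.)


For each x in F_23, count y with y^2 = x^3 + 22 x + 12 mod 23:
  x = 0: RHS = 12, y in [9, 14]  -> 2 point(s)
  x = 1: RHS = 12, y in [9, 14]  -> 2 point(s)
  x = 2: RHS = 18, y in [8, 15]  -> 2 point(s)
  x = 3: RHS = 13, y in [6, 17]  -> 2 point(s)
  x = 4: RHS = 3, y in [7, 16]  -> 2 point(s)
  x = 7: RHS = 3, y in [7, 16]  -> 2 point(s)
  x = 10: RHS = 13, y in [6, 17]  -> 2 point(s)
  x = 12: RHS = 3, y in [7, 16]  -> 2 point(s)
  x = 17: RHS = 9, y in [3, 20]  -> 2 point(s)
  x = 21: RHS = 6, y in [11, 12]  -> 2 point(s)
  x = 22: RHS = 12, y in [9, 14]  -> 2 point(s)
Affine points: 22. Add the point at infinity: total = 23.

#E(F_23) = 23


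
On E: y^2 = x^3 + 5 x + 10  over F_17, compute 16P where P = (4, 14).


k = 16 = 10000_2 (binary, LSB first: 00001)
Double-and-add from P = (4, 14):
  bit 0 = 0: acc unchanged = O
  bit 1 = 0: acc unchanged = O
  bit 2 = 0: acc unchanged = O
  bit 3 = 0: acc unchanged = O
  bit 4 = 1: acc = O + (3, 16) = (3, 16)

16P = (3, 16)


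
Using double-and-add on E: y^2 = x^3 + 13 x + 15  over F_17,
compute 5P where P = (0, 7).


k = 5 = 101_2 (binary, LSB first: 101)
Double-and-add from P = (0, 7):
  bit 0 = 1: acc = O + (0, 7) = (0, 7)
  bit 1 = 0: acc unchanged = (0, 7)
  bit 2 = 1: acc = (0, 7) + (13, 16) = (8, 11)

5P = (8, 11)


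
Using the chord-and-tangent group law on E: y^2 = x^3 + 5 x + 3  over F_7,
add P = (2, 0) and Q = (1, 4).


P != Q, so use the chord formula.
s = (y2 - y1) / (x2 - x1) = (4) / (6) mod 7 = 3
x3 = s^2 - x1 - x2 mod 7 = 3^2 - 2 - 1 = 6
y3 = s (x1 - x3) - y1 mod 7 = 3 * (2 - 6) - 0 = 2

P + Q = (6, 2)


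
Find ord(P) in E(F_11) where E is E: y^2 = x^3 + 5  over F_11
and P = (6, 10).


Compute successive multiples of P until we hit O:
  1P = (6, 10)
  2P = (0, 7)
  3P = (8, 0)
  4P = (0, 4)
  5P = (6, 1)
  6P = O

ord(P) = 6


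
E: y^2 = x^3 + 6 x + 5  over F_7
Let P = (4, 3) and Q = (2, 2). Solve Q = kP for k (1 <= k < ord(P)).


Enumerate multiples of P until we hit Q = (2, 2):
  1P = (4, 3)
  2P = (3, 6)
  3P = (2, 5)
  4P = (2, 2)
Match found at i = 4.

k = 4


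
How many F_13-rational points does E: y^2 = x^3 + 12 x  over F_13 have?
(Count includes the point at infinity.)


For each x in F_13, count y with y^2 = x^3 + 12 x + 0 mod 13:
  x = 0: RHS = 0, y in [0]  -> 1 point(s)
  x = 1: RHS = 0, y in [0]  -> 1 point(s)
  x = 5: RHS = 3, y in [4, 9]  -> 2 point(s)
  x = 8: RHS = 10, y in [6, 7]  -> 2 point(s)
  x = 12: RHS = 0, y in [0]  -> 1 point(s)
Affine points: 7. Add the point at infinity: total = 8.

#E(F_13) = 8


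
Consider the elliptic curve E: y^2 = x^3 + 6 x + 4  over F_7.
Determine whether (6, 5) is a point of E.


Check whether y^2 = x^3 + 6 x + 4 (mod 7) for (x, y) = (6, 5).
LHS: y^2 = 5^2 mod 7 = 4
RHS: x^3 + 6 x + 4 = 6^3 + 6*6 + 4 mod 7 = 4
LHS = RHS

Yes, on the curve


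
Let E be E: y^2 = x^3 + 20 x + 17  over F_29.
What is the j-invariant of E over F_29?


Delta = -16(4 a^3 + 27 b^2) mod 29 = 21
-1728 * (4 a)^3 = -1728 * (4*20)^3 mod 29 = 2
j = 2 * 21^(-1) mod 29 = 7

j = 7 (mod 29)


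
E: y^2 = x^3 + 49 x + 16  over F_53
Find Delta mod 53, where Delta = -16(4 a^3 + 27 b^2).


4 a^3 + 27 b^2 = 4*49^3 + 27*16^2 = 470596 + 6912 = 477508
Delta = -16 * (477508) = -7640128
Delta mod 53 = 34

Delta = 34 (mod 53)


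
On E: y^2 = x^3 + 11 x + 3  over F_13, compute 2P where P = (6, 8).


Doubling: s = (3 x1^2 + a) / (2 y1)
s = (3*6^2 + 11) / (2*8) mod 13 = 5
x3 = s^2 - 2 x1 mod 13 = 5^2 - 2*6 = 0
y3 = s (x1 - x3) - y1 mod 13 = 5 * (6 - 0) - 8 = 9

2P = (0, 9)


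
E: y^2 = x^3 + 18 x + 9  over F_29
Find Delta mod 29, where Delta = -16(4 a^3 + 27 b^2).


4 a^3 + 27 b^2 = 4*18^3 + 27*9^2 = 23328 + 2187 = 25515
Delta = -16 * (25515) = -408240
Delta mod 29 = 22

Delta = 22 (mod 29)


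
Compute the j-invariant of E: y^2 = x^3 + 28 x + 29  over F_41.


Delta = -16(4 a^3 + 27 b^2) mod 41 = 8
-1728 * (4 a)^3 = -1728 * (4*28)^3 mod 41 = 32
j = 32 * 8^(-1) mod 41 = 4

j = 4 (mod 41)


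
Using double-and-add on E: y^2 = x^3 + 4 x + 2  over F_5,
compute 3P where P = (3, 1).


k = 3 = 11_2 (binary, LSB first: 11)
Double-and-add from P = (3, 1):
  bit 0 = 1: acc = O + (3, 1) = (3, 1)
  bit 1 = 1: acc = (3, 1) + (3, 4) = O

3P = O


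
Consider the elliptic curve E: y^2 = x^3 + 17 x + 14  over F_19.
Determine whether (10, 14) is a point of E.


Check whether y^2 = x^3 + 17 x + 14 (mod 19) for (x, y) = (10, 14).
LHS: y^2 = 14^2 mod 19 = 6
RHS: x^3 + 17 x + 14 = 10^3 + 17*10 + 14 mod 19 = 6
LHS = RHS

Yes, on the curve


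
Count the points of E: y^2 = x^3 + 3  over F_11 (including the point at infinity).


For each x in F_11, count y with y^2 = x^3 + 0 x + 3 mod 11:
  x = 0: RHS = 3, y in [5, 6]  -> 2 point(s)
  x = 1: RHS = 4, y in [2, 9]  -> 2 point(s)
  x = 2: RHS = 0, y in [0]  -> 1 point(s)
  x = 4: RHS = 1, y in [1, 10]  -> 2 point(s)
  x = 7: RHS = 5, y in [4, 7]  -> 2 point(s)
  x = 8: RHS = 9, y in [3, 8]  -> 2 point(s)
Affine points: 11. Add the point at infinity: total = 12.

#E(F_11) = 12


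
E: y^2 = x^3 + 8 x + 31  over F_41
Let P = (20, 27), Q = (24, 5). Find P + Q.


P != Q, so use the chord formula.
s = (y2 - y1) / (x2 - x1) = (19) / (4) mod 41 = 15
x3 = s^2 - x1 - x2 mod 41 = 15^2 - 20 - 24 = 17
y3 = s (x1 - x3) - y1 mod 41 = 15 * (20 - 17) - 27 = 18

P + Q = (17, 18)


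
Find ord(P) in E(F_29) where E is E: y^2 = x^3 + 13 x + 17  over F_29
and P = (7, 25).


Compute successive multiples of P until we hit O:
  1P = (7, 25)
  2P = (9, 15)
  3P = (9, 14)
  4P = (7, 4)
  5P = O

ord(P) = 5


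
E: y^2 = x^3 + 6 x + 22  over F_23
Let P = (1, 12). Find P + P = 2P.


Doubling: s = (3 x1^2 + a) / (2 y1)
s = (3*1^2 + 6) / (2*12) mod 23 = 9
x3 = s^2 - 2 x1 mod 23 = 9^2 - 2*1 = 10
y3 = s (x1 - x3) - y1 mod 23 = 9 * (1 - 10) - 12 = 22

2P = (10, 22)


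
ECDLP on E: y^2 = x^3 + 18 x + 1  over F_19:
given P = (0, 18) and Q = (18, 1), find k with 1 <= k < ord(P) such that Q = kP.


Enumerate multiples of P until we hit Q = (18, 1):
  1P = (0, 18)
  2P = (5, 8)
  3P = (18, 18)
  4P = (1, 1)
  5P = (3, 14)
  6P = (3, 5)
  7P = (1, 18)
  8P = (18, 1)
Match found at i = 8.

k = 8


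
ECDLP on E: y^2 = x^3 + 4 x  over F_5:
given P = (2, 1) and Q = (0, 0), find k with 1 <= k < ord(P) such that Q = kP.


Enumerate multiples of P until we hit Q = (0, 0):
  1P = (2, 1)
  2P = (0, 0)
Match found at i = 2.

k = 2


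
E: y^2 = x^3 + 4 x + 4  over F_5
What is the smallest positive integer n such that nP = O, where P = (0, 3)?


Compute successive multiples of P until we hit O:
  1P = (0, 3)
  2P = (1, 3)
  3P = (4, 2)
  4P = (2, 0)
  5P = (4, 3)
  6P = (1, 2)
  7P = (0, 2)
  8P = O

ord(P) = 8


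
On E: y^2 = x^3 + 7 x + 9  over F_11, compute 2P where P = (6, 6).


Doubling: s = (3 x1^2 + a) / (2 y1)
s = (3*6^2 + 7) / (2*6) mod 11 = 5
x3 = s^2 - 2 x1 mod 11 = 5^2 - 2*6 = 2
y3 = s (x1 - x3) - y1 mod 11 = 5 * (6 - 2) - 6 = 3

2P = (2, 3)


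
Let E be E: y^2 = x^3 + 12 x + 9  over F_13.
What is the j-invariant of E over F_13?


Delta = -16(4 a^3 + 27 b^2) mod 13 = 3
-1728 * (4 a)^3 = -1728 * (4*12)^3 mod 13 = 1
j = 1 * 3^(-1) mod 13 = 9

j = 9 (mod 13)


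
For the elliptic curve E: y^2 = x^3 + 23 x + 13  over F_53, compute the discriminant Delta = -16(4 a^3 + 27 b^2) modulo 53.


4 a^3 + 27 b^2 = 4*23^3 + 27*13^2 = 48668 + 4563 = 53231
Delta = -16 * (53231) = -851696
Delta mod 53 = 14

Delta = 14 (mod 53)


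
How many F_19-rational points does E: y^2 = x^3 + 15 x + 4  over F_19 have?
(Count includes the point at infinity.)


For each x in F_19, count y with y^2 = x^3 + 15 x + 4 mod 19:
  x = 0: RHS = 4, y in [2, 17]  -> 2 point(s)
  x = 1: RHS = 1, y in [1, 18]  -> 2 point(s)
  x = 2: RHS = 4, y in [2, 17]  -> 2 point(s)
  x = 3: RHS = 0, y in [0]  -> 1 point(s)
  x = 6: RHS = 6, y in [5, 14]  -> 2 point(s)
  x = 8: RHS = 9, y in [3, 16]  -> 2 point(s)
  x = 17: RHS = 4, y in [2, 17]  -> 2 point(s)
  x = 18: RHS = 7, y in [8, 11]  -> 2 point(s)
Affine points: 15. Add the point at infinity: total = 16.

#E(F_19) = 16


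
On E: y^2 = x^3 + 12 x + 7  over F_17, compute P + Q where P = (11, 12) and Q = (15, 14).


P != Q, so use the chord formula.
s = (y2 - y1) / (x2 - x1) = (2) / (4) mod 17 = 9
x3 = s^2 - x1 - x2 mod 17 = 9^2 - 11 - 15 = 4
y3 = s (x1 - x3) - y1 mod 17 = 9 * (11 - 4) - 12 = 0

P + Q = (4, 0)


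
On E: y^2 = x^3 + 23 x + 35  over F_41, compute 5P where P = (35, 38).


k = 5 = 101_2 (binary, LSB first: 101)
Double-and-add from P = (35, 38):
  bit 0 = 1: acc = O + (35, 38) = (35, 38)
  bit 1 = 0: acc unchanged = (35, 38)
  bit 2 = 1: acc = (35, 38) + (36, 0) = (20, 7)

5P = (20, 7)


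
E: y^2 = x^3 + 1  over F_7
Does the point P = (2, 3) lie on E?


Check whether y^2 = x^3 + 0 x + 1 (mod 7) for (x, y) = (2, 3).
LHS: y^2 = 3^2 mod 7 = 2
RHS: x^3 + 0 x + 1 = 2^3 + 0*2 + 1 mod 7 = 2
LHS = RHS

Yes, on the curve


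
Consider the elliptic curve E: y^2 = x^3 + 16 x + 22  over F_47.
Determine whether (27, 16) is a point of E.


Check whether y^2 = x^3 + 16 x + 22 (mod 47) for (x, y) = (27, 16).
LHS: y^2 = 16^2 mod 47 = 21
RHS: x^3 + 16 x + 22 = 27^3 + 16*27 + 22 mod 47 = 21
LHS = RHS

Yes, on the curve


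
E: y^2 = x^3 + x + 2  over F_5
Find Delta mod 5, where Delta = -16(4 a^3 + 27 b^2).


4 a^3 + 27 b^2 = 4*1^3 + 27*2^2 = 4 + 108 = 112
Delta = -16 * (112) = -1792
Delta mod 5 = 3

Delta = 3 (mod 5)


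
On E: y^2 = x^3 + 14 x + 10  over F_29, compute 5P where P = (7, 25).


k = 5 = 101_2 (binary, LSB first: 101)
Double-and-add from P = (7, 25):
  bit 0 = 1: acc = O + (7, 25) = (7, 25)
  bit 1 = 0: acc unchanged = (7, 25)
  bit 2 = 1: acc = (7, 25) + (19, 1) = (7, 4)

5P = (7, 4)


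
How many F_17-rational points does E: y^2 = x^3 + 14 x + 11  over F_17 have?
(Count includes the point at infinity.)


For each x in F_17, count y with y^2 = x^3 + 14 x + 11 mod 17:
  x = 1: RHS = 9, y in [3, 14]  -> 2 point(s)
  x = 2: RHS = 13, y in [8, 9]  -> 2 point(s)
  x = 5: RHS = 2, y in [6, 11]  -> 2 point(s)
  x = 9: RHS = 16, y in [4, 13]  -> 2 point(s)
  x = 11: RHS = 0, y in [0]  -> 1 point(s)
  x = 15: RHS = 9, y in [3, 14]  -> 2 point(s)
  x = 16: RHS = 13, y in [8, 9]  -> 2 point(s)
Affine points: 13. Add the point at infinity: total = 14.

#E(F_17) = 14


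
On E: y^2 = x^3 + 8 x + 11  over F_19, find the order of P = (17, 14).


Compute successive multiples of P until we hit O:
  1P = (17, 14)
  2P = (8, 6)
  3P = (3, 9)
  4P = (0, 7)
  5P = (0, 12)
  6P = (3, 10)
  7P = (8, 13)
  8P = (17, 5)
  ... (continuing to 9P)
  9P = O

ord(P) = 9


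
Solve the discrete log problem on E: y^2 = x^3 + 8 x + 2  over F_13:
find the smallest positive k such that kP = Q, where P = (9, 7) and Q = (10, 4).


Enumerate multiples of P until we hit Q = (10, 4):
  1P = (9, 7)
  2P = (11, 11)
  3P = (10, 4)
Match found at i = 3.

k = 3


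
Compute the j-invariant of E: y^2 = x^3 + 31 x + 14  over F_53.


Delta = -16(4 a^3 + 27 b^2) mod 53 = 20
-1728 * (4 a)^3 = -1728 * (4*31)^3 mod 53 = 42
j = 42 * 20^(-1) mod 53 = 18

j = 18 (mod 53)


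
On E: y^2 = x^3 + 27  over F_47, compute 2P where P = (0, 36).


Doubling: s = (3 x1^2 + a) / (2 y1)
s = (3*0^2 + 0) / (2*36) mod 47 = 0
x3 = s^2 - 2 x1 mod 47 = 0^2 - 2*0 = 0
y3 = s (x1 - x3) - y1 mod 47 = 0 * (0 - 0) - 36 = 11

2P = (0, 11)


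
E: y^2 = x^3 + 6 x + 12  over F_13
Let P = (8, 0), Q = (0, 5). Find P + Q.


P != Q, so use the chord formula.
s = (y2 - y1) / (x2 - x1) = (5) / (5) mod 13 = 1
x3 = s^2 - x1 - x2 mod 13 = 1^2 - 8 - 0 = 6
y3 = s (x1 - x3) - y1 mod 13 = 1 * (8 - 6) - 0 = 2

P + Q = (6, 2)


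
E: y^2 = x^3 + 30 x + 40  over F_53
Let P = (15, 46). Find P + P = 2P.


Doubling: s = (3 x1^2 + a) / (2 y1)
s = (3*15^2 + 30) / (2*46) mod 53 = 14
x3 = s^2 - 2 x1 mod 53 = 14^2 - 2*15 = 7
y3 = s (x1 - x3) - y1 mod 53 = 14 * (15 - 7) - 46 = 13

2P = (7, 13)


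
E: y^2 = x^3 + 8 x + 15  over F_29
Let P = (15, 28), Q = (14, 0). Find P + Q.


P != Q, so use the chord formula.
s = (y2 - y1) / (x2 - x1) = (1) / (28) mod 29 = 28
x3 = s^2 - x1 - x2 mod 29 = 28^2 - 15 - 14 = 1
y3 = s (x1 - x3) - y1 mod 29 = 28 * (15 - 1) - 28 = 16

P + Q = (1, 16)


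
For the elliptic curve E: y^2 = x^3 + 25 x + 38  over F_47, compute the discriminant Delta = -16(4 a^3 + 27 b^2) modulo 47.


4 a^3 + 27 b^2 = 4*25^3 + 27*38^2 = 62500 + 38988 = 101488
Delta = -16 * (101488) = -1623808
Delta mod 47 = 42

Delta = 42 (mod 47)


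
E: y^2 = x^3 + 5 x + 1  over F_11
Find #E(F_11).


For each x in F_11, count y with y^2 = x^3 + 5 x + 1 mod 11:
  x = 0: RHS = 1, y in [1, 10]  -> 2 point(s)
  x = 6: RHS = 5, y in [4, 7]  -> 2 point(s)
  x = 7: RHS = 5, y in [4, 7]  -> 2 point(s)
  x = 8: RHS = 3, y in [5, 6]  -> 2 point(s)
  x = 9: RHS = 5, y in [4, 7]  -> 2 point(s)
Affine points: 10. Add the point at infinity: total = 11.

#E(F_11) = 11


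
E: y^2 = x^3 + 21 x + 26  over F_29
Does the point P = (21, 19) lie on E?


Check whether y^2 = x^3 + 21 x + 26 (mod 29) for (x, y) = (21, 19).
LHS: y^2 = 19^2 mod 29 = 13
RHS: x^3 + 21 x + 26 = 21^3 + 21*21 + 26 mod 29 = 13
LHS = RHS

Yes, on the curve


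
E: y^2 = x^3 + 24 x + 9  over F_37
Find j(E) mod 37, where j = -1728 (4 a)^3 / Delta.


Delta = -16(4 a^3 + 27 b^2) mod 37 = 18
-1728 * (4 a)^3 = -1728 * (4*24)^3 mod 37 = 23
j = 23 * 18^(-1) mod 37 = 28

j = 28 (mod 37)


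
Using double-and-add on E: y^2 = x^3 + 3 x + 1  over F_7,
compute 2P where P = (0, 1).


k = 2 = 10_2 (binary, LSB first: 01)
Double-and-add from P = (0, 1):
  bit 0 = 0: acc unchanged = O
  bit 1 = 1: acc = O + (4, 0) = (4, 0)

2P = (4, 0)


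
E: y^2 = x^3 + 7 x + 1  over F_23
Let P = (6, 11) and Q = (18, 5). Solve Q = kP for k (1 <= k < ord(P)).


Enumerate multiples of P until we hit Q = (18, 5):
  1P = (6, 11)
  2P = (11, 12)
  3P = (18, 5)
Match found at i = 3.

k = 3


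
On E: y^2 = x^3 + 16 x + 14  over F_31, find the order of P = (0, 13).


Compute successive multiples of P until we hit O:
  1P = (0, 13)
  2P = (9, 22)
  3P = (23, 26)
  4P = (15, 23)
  5P = (13, 30)
  6P = (1, 0)
  7P = (13, 1)
  8P = (15, 8)
  ... (continuing to 12P)
  12P = O

ord(P) = 12


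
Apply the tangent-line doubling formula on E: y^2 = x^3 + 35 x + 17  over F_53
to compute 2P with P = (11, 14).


Doubling: s = (3 x1^2 + a) / (2 y1)
s = (3*11^2 + 35) / (2*14) mod 53 = 18
x3 = s^2 - 2 x1 mod 53 = 18^2 - 2*11 = 37
y3 = s (x1 - x3) - y1 mod 53 = 18 * (11 - 37) - 14 = 48

2P = (37, 48)


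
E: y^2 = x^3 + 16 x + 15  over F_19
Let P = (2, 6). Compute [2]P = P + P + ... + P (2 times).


k = 2 = 10_2 (binary, LSB first: 01)
Double-and-add from P = (2, 6):
  bit 0 = 0: acc unchanged = O
  bit 1 = 1: acc = O + (12, 15) = (12, 15)

2P = (12, 15)


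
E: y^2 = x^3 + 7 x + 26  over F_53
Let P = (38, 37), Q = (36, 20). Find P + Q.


P != Q, so use the chord formula.
s = (y2 - y1) / (x2 - x1) = (36) / (51) mod 53 = 35
x3 = s^2 - x1 - x2 mod 53 = 35^2 - 38 - 36 = 38
y3 = s (x1 - x3) - y1 mod 53 = 35 * (38 - 38) - 37 = 16

P + Q = (38, 16)


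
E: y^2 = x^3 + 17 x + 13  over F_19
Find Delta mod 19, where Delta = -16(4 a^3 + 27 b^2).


4 a^3 + 27 b^2 = 4*17^3 + 27*13^2 = 19652 + 4563 = 24215
Delta = -16 * (24215) = -387440
Delta mod 19 = 8

Delta = 8 (mod 19)


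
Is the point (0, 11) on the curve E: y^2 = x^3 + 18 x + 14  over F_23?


Check whether y^2 = x^3 + 18 x + 14 (mod 23) for (x, y) = (0, 11).
LHS: y^2 = 11^2 mod 23 = 6
RHS: x^3 + 18 x + 14 = 0^3 + 18*0 + 14 mod 23 = 14
LHS != RHS

No, not on the curve


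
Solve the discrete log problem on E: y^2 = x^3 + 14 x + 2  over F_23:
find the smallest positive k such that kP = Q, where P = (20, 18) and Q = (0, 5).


Enumerate multiples of P until we hit Q = (0, 5):
  1P = (20, 18)
  2P = (12, 9)
  3P = (7, 11)
  4P = (5, 6)
  5P = (6, 7)
  6P = (9, 12)
  7P = (0, 18)
  8P = (3, 5)
  9P = (13, 9)
  10P = (17, 22)
  11P = (21, 14)
  12P = (21, 9)
  13P = (17, 1)
  14P = (13, 14)
  15P = (3, 18)
  16P = (0, 5)
Match found at i = 16.

k = 16


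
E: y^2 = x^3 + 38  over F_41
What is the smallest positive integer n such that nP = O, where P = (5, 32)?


Compute successive multiples of P until we hit O:
  1P = (5, 32)
  2P = (29, 27)
  3P = (40, 18)
  4P = (6, 34)
  5P = (34, 33)
  6P = (4, 26)
  7P = (27, 0)
  8P = (4, 15)
  ... (continuing to 14P)
  14P = O

ord(P) = 14


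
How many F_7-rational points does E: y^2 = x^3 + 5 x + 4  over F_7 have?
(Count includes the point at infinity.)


For each x in F_7, count y with y^2 = x^3 + 5 x + 4 mod 7:
  x = 0: RHS = 4, y in [2, 5]  -> 2 point(s)
  x = 2: RHS = 1, y in [1, 6]  -> 2 point(s)
  x = 3: RHS = 4, y in [2, 5]  -> 2 point(s)
  x = 4: RHS = 4, y in [2, 5]  -> 2 point(s)
  x = 5: RHS = 0, y in [0]  -> 1 point(s)
Affine points: 9. Add the point at infinity: total = 10.

#E(F_7) = 10


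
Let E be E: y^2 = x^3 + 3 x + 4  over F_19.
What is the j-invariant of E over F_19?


Delta = -16(4 a^3 + 27 b^2) mod 19 = 5
-1728 * (4 a)^3 = -1728 * (4*3)^3 mod 19 = 18
j = 18 * 5^(-1) mod 19 = 15

j = 15 (mod 19)


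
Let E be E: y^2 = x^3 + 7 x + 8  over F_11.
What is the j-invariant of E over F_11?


Delta = -16(4 a^3 + 27 b^2) mod 11 = 10
-1728 * (4 a)^3 = -1728 * (4*7)^3 mod 11 = 4
j = 4 * 10^(-1) mod 11 = 7

j = 7 (mod 11)


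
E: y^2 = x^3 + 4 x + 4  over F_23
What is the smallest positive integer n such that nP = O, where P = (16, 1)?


Compute successive multiples of P until we hit O:
  1P = (16, 1)
  2P = (16, 22)
  3P = O

ord(P) = 3


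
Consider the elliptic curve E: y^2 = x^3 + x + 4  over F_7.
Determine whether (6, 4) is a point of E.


Check whether y^2 = x^3 + 1 x + 4 (mod 7) for (x, y) = (6, 4).
LHS: y^2 = 4^2 mod 7 = 2
RHS: x^3 + 1 x + 4 = 6^3 + 1*6 + 4 mod 7 = 2
LHS = RHS

Yes, on the curve


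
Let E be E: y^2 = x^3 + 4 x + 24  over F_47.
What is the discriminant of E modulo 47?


4 a^3 + 27 b^2 = 4*4^3 + 27*24^2 = 256 + 15552 = 15808
Delta = -16 * (15808) = -252928
Delta mod 47 = 26

Delta = 26 (mod 47)


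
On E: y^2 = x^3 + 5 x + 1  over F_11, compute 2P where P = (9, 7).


Doubling: s = (3 x1^2 + a) / (2 y1)
s = (3*9^2 + 5) / (2*7) mod 11 = 2
x3 = s^2 - 2 x1 mod 11 = 2^2 - 2*9 = 8
y3 = s (x1 - x3) - y1 mod 11 = 2 * (9 - 8) - 7 = 6

2P = (8, 6)


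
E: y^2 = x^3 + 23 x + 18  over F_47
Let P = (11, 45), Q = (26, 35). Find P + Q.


P != Q, so use the chord formula.
s = (y2 - y1) / (x2 - x1) = (37) / (15) mod 47 = 15
x3 = s^2 - x1 - x2 mod 47 = 15^2 - 11 - 26 = 0
y3 = s (x1 - x3) - y1 mod 47 = 15 * (11 - 0) - 45 = 26

P + Q = (0, 26)


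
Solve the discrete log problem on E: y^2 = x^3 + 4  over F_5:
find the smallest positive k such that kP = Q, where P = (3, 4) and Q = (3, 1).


Enumerate multiples of P until we hit Q = (3, 1):
  1P = (3, 4)
  2P = (0, 3)
  3P = (1, 0)
  4P = (0, 2)
  5P = (3, 1)
Match found at i = 5.

k = 5


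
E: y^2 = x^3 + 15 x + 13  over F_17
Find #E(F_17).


For each x in F_17, count y with y^2 = x^3 + 15 x + 13 mod 17:
  x = 0: RHS = 13, y in [8, 9]  -> 2 point(s)
  x = 2: RHS = 0, y in [0]  -> 1 point(s)
  x = 3: RHS = 0, y in [0]  -> 1 point(s)
  x = 4: RHS = 1, y in [1, 16]  -> 2 point(s)
  x = 5: RHS = 9, y in [3, 14]  -> 2 point(s)
  x = 6: RHS = 13, y in [8, 9]  -> 2 point(s)
  x = 7: RHS = 2, y in [6, 11]  -> 2 point(s)
  x = 8: RHS = 16, y in [4, 13]  -> 2 point(s)
  x = 11: RHS = 13, y in [8, 9]  -> 2 point(s)
  x = 12: RHS = 0, y in [0]  -> 1 point(s)
  x = 13: RHS = 8, y in [5, 12]  -> 2 point(s)
  x = 14: RHS = 9, y in [3, 14]  -> 2 point(s)
  x = 15: RHS = 9, y in [3, 14]  -> 2 point(s)
Affine points: 23. Add the point at infinity: total = 24.

#E(F_17) = 24


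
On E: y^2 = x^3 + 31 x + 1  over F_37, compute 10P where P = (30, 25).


k = 10 = 1010_2 (binary, LSB first: 0101)
Double-and-add from P = (30, 25):
  bit 0 = 0: acc unchanged = O
  bit 1 = 1: acc = O + (4, 35) = (4, 35)
  bit 2 = 0: acc unchanged = (4, 35)
  bit 3 = 1: acc = (4, 35) + (24, 19) = (20, 0)

10P = (20, 0)


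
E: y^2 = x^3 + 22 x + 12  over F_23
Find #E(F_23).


For each x in F_23, count y with y^2 = x^3 + 22 x + 12 mod 23:
  x = 0: RHS = 12, y in [9, 14]  -> 2 point(s)
  x = 1: RHS = 12, y in [9, 14]  -> 2 point(s)
  x = 2: RHS = 18, y in [8, 15]  -> 2 point(s)
  x = 3: RHS = 13, y in [6, 17]  -> 2 point(s)
  x = 4: RHS = 3, y in [7, 16]  -> 2 point(s)
  x = 7: RHS = 3, y in [7, 16]  -> 2 point(s)
  x = 10: RHS = 13, y in [6, 17]  -> 2 point(s)
  x = 12: RHS = 3, y in [7, 16]  -> 2 point(s)
  x = 17: RHS = 9, y in [3, 20]  -> 2 point(s)
  x = 21: RHS = 6, y in [11, 12]  -> 2 point(s)
  x = 22: RHS = 12, y in [9, 14]  -> 2 point(s)
Affine points: 22. Add the point at infinity: total = 23.

#E(F_23) = 23


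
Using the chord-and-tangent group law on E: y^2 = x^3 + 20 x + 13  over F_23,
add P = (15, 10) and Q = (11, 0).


P != Q, so use the chord formula.
s = (y2 - y1) / (x2 - x1) = (13) / (19) mod 23 = 14
x3 = s^2 - x1 - x2 mod 23 = 14^2 - 15 - 11 = 9
y3 = s (x1 - x3) - y1 mod 23 = 14 * (15 - 9) - 10 = 5

P + Q = (9, 5)


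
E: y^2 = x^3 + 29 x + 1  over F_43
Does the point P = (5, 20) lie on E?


Check whether y^2 = x^3 + 29 x + 1 (mod 43) for (x, y) = (5, 20).
LHS: y^2 = 20^2 mod 43 = 13
RHS: x^3 + 29 x + 1 = 5^3 + 29*5 + 1 mod 43 = 13
LHS = RHS

Yes, on the curve


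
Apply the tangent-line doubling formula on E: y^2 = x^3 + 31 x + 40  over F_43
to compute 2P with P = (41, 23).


Doubling: s = (3 x1^2 + a) / (2 y1)
s = (3*41^2 + 31) / (2*23) mod 43 = 0
x3 = s^2 - 2 x1 mod 43 = 0^2 - 2*41 = 4
y3 = s (x1 - x3) - y1 mod 43 = 0 * (41 - 4) - 23 = 20

2P = (4, 20)


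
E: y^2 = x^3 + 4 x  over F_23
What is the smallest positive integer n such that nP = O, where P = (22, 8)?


Compute successive multiples of P until we hit O:
  1P = (22, 8)
  2P = (3, 19)
  3P = (7, 16)
  4P = (18, 19)
  5P = (15, 13)
  6P = (2, 4)
  7P = (11, 8)
  8P = (13, 15)
  ... (continuing to 24P)
  24P = O

ord(P) = 24


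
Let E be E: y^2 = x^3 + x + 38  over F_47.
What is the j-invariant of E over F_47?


Delta = -16(4 a^3 + 27 b^2) mod 47 = 6
-1728 * (4 a)^3 = -1728 * (4*1)^3 mod 47 = 46
j = 46 * 6^(-1) mod 47 = 39

j = 39 (mod 47)


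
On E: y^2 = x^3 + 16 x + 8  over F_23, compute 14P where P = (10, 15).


k = 14 = 1110_2 (binary, LSB first: 0111)
Double-and-add from P = (10, 15):
  bit 0 = 0: acc unchanged = O
  bit 1 = 1: acc = O + (15, 9) = (15, 9)
  bit 2 = 1: acc = (15, 9) + (5, 12) = (7, 7)
  bit 3 = 1: acc = (7, 7) + (14, 20) = (20, 5)

14P = (20, 5)


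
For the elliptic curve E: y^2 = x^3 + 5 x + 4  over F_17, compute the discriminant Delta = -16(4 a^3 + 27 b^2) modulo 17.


4 a^3 + 27 b^2 = 4*5^3 + 27*4^2 = 500 + 432 = 932
Delta = -16 * (932) = -14912
Delta mod 17 = 14

Delta = 14 (mod 17)


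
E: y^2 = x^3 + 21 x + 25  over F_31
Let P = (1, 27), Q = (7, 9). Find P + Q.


P != Q, so use the chord formula.
s = (y2 - y1) / (x2 - x1) = (13) / (6) mod 31 = 28
x3 = s^2 - x1 - x2 mod 31 = 28^2 - 1 - 7 = 1
y3 = s (x1 - x3) - y1 mod 31 = 28 * (1 - 1) - 27 = 4

P + Q = (1, 4)


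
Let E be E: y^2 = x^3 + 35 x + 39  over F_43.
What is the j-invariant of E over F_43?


Delta = -16(4 a^3 + 27 b^2) mod 43 = 13
-1728 * (4 a)^3 = -1728 * (4*35)^3 mod 43 = 16
j = 16 * 13^(-1) mod 43 = 31

j = 31 (mod 43)


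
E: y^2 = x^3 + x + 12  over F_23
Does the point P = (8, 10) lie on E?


Check whether y^2 = x^3 + 1 x + 12 (mod 23) for (x, y) = (8, 10).
LHS: y^2 = 10^2 mod 23 = 8
RHS: x^3 + 1 x + 12 = 8^3 + 1*8 + 12 mod 23 = 3
LHS != RHS

No, not on the curve


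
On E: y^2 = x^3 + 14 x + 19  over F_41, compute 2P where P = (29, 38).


Doubling: s = (3 x1^2 + a) / (2 y1)
s = (3*29^2 + 14) / (2*38) mod 41 = 35
x3 = s^2 - 2 x1 mod 41 = 35^2 - 2*29 = 19
y3 = s (x1 - x3) - y1 mod 41 = 35 * (29 - 19) - 38 = 25

2P = (19, 25)


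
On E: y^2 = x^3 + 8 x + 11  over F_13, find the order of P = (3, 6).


Compute successive multiples of P until we hit O:
  1P = (3, 6)
  2P = (10, 5)
  3P = (4, 9)
  4P = (2, 10)
  5P = (11, 0)
  6P = (2, 3)
  7P = (4, 4)
  8P = (10, 8)
  ... (continuing to 10P)
  10P = O

ord(P) = 10


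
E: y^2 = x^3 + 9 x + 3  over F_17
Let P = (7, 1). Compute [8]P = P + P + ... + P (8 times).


k = 8 = 1000_2 (binary, LSB first: 0001)
Double-and-add from P = (7, 1):
  bit 0 = 0: acc unchanged = O
  bit 1 = 0: acc unchanged = O
  bit 2 = 0: acc unchanged = O
  bit 3 = 1: acc = O + (6, 16) = (6, 16)

8P = (6, 16)


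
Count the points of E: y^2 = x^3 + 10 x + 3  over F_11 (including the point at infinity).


For each x in F_11, count y with y^2 = x^3 + 10 x + 3 mod 11:
  x = 0: RHS = 3, y in [5, 6]  -> 2 point(s)
  x = 1: RHS = 3, y in [5, 6]  -> 2 point(s)
  x = 2: RHS = 9, y in [3, 8]  -> 2 point(s)
  x = 3: RHS = 5, y in [4, 7]  -> 2 point(s)
  x = 6: RHS = 4, y in [2, 9]  -> 2 point(s)
  x = 7: RHS = 9, y in [3, 8]  -> 2 point(s)
  x = 8: RHS = 1, y in [1, 10]  -> 2 point(s)
  x = 10: RHS = 3, y in [5, 6]  -> 2 point(s)
Affine points: 16. Add the point at infinity: total = 17.

#E(F_11) = 17


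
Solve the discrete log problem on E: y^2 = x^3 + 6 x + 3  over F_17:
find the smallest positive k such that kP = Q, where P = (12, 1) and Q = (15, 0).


Enumerate multiples of P until we hit Q = (15, 0):
  1P = (12, 1)
  2P = (14, 3)
  3P = (9, 2)
  4P = (15, 0)
Match found at i = 4.

k = 4


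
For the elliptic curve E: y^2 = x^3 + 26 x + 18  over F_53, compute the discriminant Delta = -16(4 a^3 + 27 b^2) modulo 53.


4 a^3 + 27 b^2 = 4*26^3 + 27*18^2 = 70304 + 8748 = 79052
Delta = -16 * (79052) = -1264832
Delta mod 53 = 13

Delta = 13 (mod 53)


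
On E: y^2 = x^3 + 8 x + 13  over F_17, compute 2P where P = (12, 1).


Doubling: s = (3 x1^2 + a) / (2 y1)
s = (3*12^2 + 8) / (2*1) mod 17 = 16
x3 = s^2 - 2 x1 mod 17 = 16^2 - 2*12 = 11
y3 = s (x1 - x3) - y1 mod 17 = 16 * (12 - 11) - 1 = 15

2P = (11, 15)


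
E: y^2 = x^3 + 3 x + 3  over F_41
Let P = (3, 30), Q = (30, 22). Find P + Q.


P != Q, so use the chord formula.
s = (y2 - y1) / (x2 - x1) = (33) / (27) mod 41 = 24
x3 = s^2 - x1 - x2 mod 41 = 24^2 - 3 - 30 = 10
y3 = s (x1 - x3) - y1 mod 41 = 24 * (3 - 10) - 30 = 7

P + Q = (10, 7)


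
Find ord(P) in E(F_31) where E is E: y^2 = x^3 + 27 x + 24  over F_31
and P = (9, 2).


Compute successive multiples of P until we hit O:
  1P = (9, 2)
  2P = (20, 15)
  3P = (18, 24)
  4P = (5, 25)
  5P = (21, 5)
  6P = (3, 15)
  7P = (28, 3)
  8P = (8, 16)
  ... (continuing to 33P)
  33P = O

ord(P) = 33


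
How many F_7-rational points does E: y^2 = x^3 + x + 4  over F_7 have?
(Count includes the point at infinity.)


For each x in F_7, count y with y^2 = x^3 + 1 x + 4 mod 7:
  x = 0: RHS = 4, y in [2, 5]  -> 2 point(s)
  x = 2: RHS = 0, y in [0]  -> 1 point(s)
  x = 4: RHS = 2, y in [3, 4]  -> 2 point(s)
  x = 5: RHS = 1, y in [1, 6]  -> 2 point(s)
  x = 6: RHS = 2, y in [3, 4]  -> 2 point(s)
Affine points: 9. Add the point at infinity: total = 10.

#E(F_7) = 10


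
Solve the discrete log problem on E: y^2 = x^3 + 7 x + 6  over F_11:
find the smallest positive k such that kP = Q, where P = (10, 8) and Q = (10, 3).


Enumerate multiples of P until we hit Q = (10, 3):
  1P = (10, 8)
  2P = (6, 0)
  3P = (10, 3)
Match found at i = 3.

k = 3


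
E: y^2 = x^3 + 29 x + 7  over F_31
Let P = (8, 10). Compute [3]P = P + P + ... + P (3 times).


k = 3 = 11_2 (binary, LSB first: 11)
Double-and-add from P = (8, 10):
  bit 0 = 1: acc = O + (8, 10) = (8, 10)
  bit 1 = 1: acc = (8, 10) + (20, 0) = (8, 21)

3P = (8, 21)


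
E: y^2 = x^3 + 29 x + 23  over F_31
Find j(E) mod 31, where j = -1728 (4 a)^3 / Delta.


Delta = -16(4 a^3 + 27 b^2) mod 31 = 20
-1728 * (4 a)^3 = -1728 * (4*29)^3 mod 31 = 27
j = 27 * 20^(-1) mod 31 = 6

j = 6 (mod 31)


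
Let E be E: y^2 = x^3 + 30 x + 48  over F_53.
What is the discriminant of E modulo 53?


4 a^3 + 27 b^2 = 4*30^3 + 27*48^2 = 108000 + 62208 = 170208
Delta = -16 * (170208) = -2723328
Delta mod 53 = 24

Delta = 24 (mod 53)


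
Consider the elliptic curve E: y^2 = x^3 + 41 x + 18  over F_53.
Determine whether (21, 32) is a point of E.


Check whether y^2 = x^3 + 41 x + 18 (mod 53) for (x, y) = (21, 32).
LHS: y^2 = 32^2 mod 53 = 17
RHS: x^3 + 41 x + 18 = 21^3 + 41*21 + 18 mod 53 = 17
LHS = RHS

Yes, on the curve


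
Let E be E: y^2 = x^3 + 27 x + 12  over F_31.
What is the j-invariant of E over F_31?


Delta = -16(4 a^3 + 27 b^2) mod 31 = 13
-1728 * (4 a)^3 = -1728 * (4*27)^3 mod 31 = 30
j = 30 * 13^(-1) mod 31 = 19

j = 19 (mod 31)


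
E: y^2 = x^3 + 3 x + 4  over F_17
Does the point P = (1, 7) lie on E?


Check whether y^2 = x^3 + 3 x + 4 (mod 17) for (x, y) = (1, 7).
LHS: y^2 = 7^2 mod 17 = 15
RHS: x^3 + 3 x + 4 = 1^3 + 3*1 + 4 mod 17 = 8
LHS != RHS

No, not on the curve


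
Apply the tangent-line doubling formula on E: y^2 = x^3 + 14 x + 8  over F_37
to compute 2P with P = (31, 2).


Doubling: s = (3 x1^2 + a) / (2 y1)
s = (3*31^2 + 14) / (2*2) mod 37 = 12
x3 = s^2 - 2 x1 mod 37 = 12^2 - 2*31 = 8
y3 = s (x1 - x3) - y1 mod 37 = 12 * (31 - 8) - 2 = 15

2P = (8, 15)


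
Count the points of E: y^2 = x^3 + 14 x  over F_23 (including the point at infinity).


For each x in F_23, count y with y^2 = x^3 + 14 x + 0 mod 23:
  x = 0: RHS = 0, y in [0]  -> 1 point(s)
  x = 2: RHS = 13, y in [6, 17]  -> 2 point(s)
  x = 3: RHS = 0, y in [0]  -> 1 point(s)
  x = 6: RHS = 1, y in [1, 22]  -> 2 point(s)
  x = 7: RHS = 4, y in [2, 21]  -> 2 point(s)
  x = 8: RHS = 3, y in [7, 16]  -> 2 point(s)
  x = 9: RHS = 4, y in [2, 21]  -> 2 point(s)
  x = 10: RHS = 13, y in [6, 17]  -> 2 point(s)
  x = 11: RHS = 13, y in [6, 17]  -> 2 point(s)
  x = 18: RHS = 12, y in [9, 14]  -> 2 point(s)
  x = 19: RHS = 18, y in [8, 15]  -> 2 point(s)
  x = 20: RHS = 0, y in [0]  -> 1 point(s)
  x = 22: RHS = 8, y in [10, 13]  -> 2 point(s)
Affine points: 23. Add the point at infinity: total = 24.

#E(F_23) = 24


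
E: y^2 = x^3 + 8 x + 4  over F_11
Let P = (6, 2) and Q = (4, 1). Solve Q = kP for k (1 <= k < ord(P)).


Enumerate multiples of P until we hit Q = (4, 1):
  1P = (6, 2)
  2P = (4, 1)
Match found at i = 2.

k = 2


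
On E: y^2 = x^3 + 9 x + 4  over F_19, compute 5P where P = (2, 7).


k = 5 = 101_2 (binary, LSB first: 101)
Double-and-add from P = (2, 7):
  bit 0 = 1: acc = O + (2, 7) = (2, 7)
  bit 1 = 0: acc unchanged = (2, 7)
  bit 2 = 1: acc = (2, 7) + (14, 10) = (9, 15)

5P = (9, 15)


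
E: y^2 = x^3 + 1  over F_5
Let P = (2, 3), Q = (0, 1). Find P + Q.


P != Q, so use the chord formula.
s = (y2 - y1) / (x2 - x1) = (3) / (3) mod 5 = 1
x3 = s^2 - x1 - x2 mod 5 = 1^2 - 2 - 0 = 4
y3 = s (x1 - x3) - y1 mod 5 = 1 * (2 - 4) - 3 = 0

P + Q = (4, 0)


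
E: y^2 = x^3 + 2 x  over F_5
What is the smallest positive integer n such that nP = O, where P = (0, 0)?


Compute successive multiples of P until we hit O:
  1P = (0, 0)
  2P = O

ord(P) = 2


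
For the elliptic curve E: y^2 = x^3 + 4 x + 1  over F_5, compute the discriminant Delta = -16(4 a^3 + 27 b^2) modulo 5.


4 a^3 + 27 b^2 = 4*4^3 + 27*1^2 = 256 + 27 = 283
Delta = -16 * (283) = -4528
Delta mod 5 = 2

Delta = 2 (mod 5)


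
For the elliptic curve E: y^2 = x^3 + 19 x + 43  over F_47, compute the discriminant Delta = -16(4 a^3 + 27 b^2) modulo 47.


4 a^3 + 27 b^2 = 4*19^3 + 27*43^2 = 27436 + 49923 = 77359
Delta = -16 * (77359) = -1237744
Delta mod 47 = 1

Delta = 1 (mod 47)


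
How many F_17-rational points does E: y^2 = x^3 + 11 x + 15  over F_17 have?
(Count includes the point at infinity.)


For each x in F_17, count y with y^2 = x^3 + 11 x + 15 mod 17:
  x = 0: RHS = 15, y in [7, 10]  -> 2 point(s)
  x = 4: RHS = 4, y in [2, 15]  -> 2 point(s)
  x = 5: RHS = 8, y in [5, 12]  -> 2 point(s)
  x = 6: RHS = 8, y in [5, 12]  -> 2 point(s)
  x = 13: RHS = 9, y in [3, 14]  -> 2 point(s)
  x = 15: RHS = 2, y in [6, 11]  -> 2 point(s)
Affine points: 12. Add the point at infinity: total = 13.

#E(F_17) = 13


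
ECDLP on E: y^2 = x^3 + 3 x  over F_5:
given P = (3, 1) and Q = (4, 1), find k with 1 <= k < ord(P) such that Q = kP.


Enumerate multiples of P until we hit Q = (4, 1):
  1P = (3, 1)
  2P = (4, 4)
  3P = (2, 2)
  4P = (1, 2)
  5P = (0, 0)
  6P = (1, 3)
  7P = (2, 3)
  8P = (4, 1)
Match found at i = 8.

k = 8
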